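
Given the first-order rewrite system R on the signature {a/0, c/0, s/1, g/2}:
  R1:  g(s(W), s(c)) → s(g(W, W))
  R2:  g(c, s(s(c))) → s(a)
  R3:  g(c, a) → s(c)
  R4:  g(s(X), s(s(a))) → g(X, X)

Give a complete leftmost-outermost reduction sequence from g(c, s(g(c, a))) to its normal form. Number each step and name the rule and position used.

s(a)

1. g(c, s(g(c, a)))  →  g(c, s(s(c)))   [R3 at 2.1]
2. g(c, s(s(c)))  →  s(a)   [R2 at ε]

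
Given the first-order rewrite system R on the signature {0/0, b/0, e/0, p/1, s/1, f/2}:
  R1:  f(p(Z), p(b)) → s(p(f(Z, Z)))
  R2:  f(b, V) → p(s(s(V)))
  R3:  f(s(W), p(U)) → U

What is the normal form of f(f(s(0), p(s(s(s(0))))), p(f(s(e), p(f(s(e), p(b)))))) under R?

b

1. f(f(s(0), p(s(s(s(0))))), p(f(s(e), p(f(s(e), p(b))))))  →  f(s(s(s(0))), p(f(s(e), p(f(s(e), p(b))))))   [R3 at 1]
2. f(s(s(s(0))), p(f(s(e), p(f(s(e), p(b))))))  →  f(s(e), p(f(s(e), p(b))))   [R3 at ε]
3. f(s(e), p(f(s(e), p(b))))  →  f(s(e), p(b))   [R3 at ε]
4. f(s(e), p(b))  →  b   [R3 at ε]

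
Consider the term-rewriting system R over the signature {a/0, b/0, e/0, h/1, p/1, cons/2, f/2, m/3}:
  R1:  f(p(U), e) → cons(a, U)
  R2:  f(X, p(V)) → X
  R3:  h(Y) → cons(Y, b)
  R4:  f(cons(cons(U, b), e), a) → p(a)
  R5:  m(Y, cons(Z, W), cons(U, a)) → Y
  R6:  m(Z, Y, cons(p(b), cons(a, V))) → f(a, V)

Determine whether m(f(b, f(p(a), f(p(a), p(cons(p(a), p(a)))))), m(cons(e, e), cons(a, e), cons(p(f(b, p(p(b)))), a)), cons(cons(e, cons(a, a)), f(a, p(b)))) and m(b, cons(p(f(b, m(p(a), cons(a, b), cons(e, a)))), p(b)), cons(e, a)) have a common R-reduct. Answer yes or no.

Reduce t₁ = m(f(b, f(p(a), f(p(a), p(cons(p(a), p(a)))))), m(cons(e, e), cons(a, e), cons(p(f(b, p(p(b)))), a)), cons(cons(e, cons(a, a)), f(a, p(b)))):
1. m(f(b, f(p(a), f(p(a), p(cons(p(a), p(a)))))), m(cons(e, e), cons(a, e), cons(p(f(b, p(p(b)))), a)), cons(cons(e, cons(a, a)), f(a, p(b))))  →  m(f(b, f(p(a), p(a))), m(cons(e, e), cons(a, e), cons(p(f(b, p(p(b)))), a)), cons(cons(e, cons(a, a)), f(a, p(b))))   [R2 at 1.2.2]
2. m(f(b, f(p(a), p(a))), m(cons(e, e), cons(a, e), cons(p(f(b, p(p(b)))), a)), cons(cons(e, cons(a, a)), f(a, p(b))))  →  m(f(b, p(a)), m(cons(e, e), cons(a, e), cons(p(f(b, p(p(b)))), a)), cons(cons(e, cons(a, a)), f(a, p(b))))   [R2 at 1.2]
3. m(f(b, p(a)), m(cons(e, e), cons(a, e), cons(p(f(b, p(p(b)))), a)), cons(cons(e, cons(a, a)), f(a, p(b))))  →  m(b, m(cons(e, e), cons(a, e), cons(p(f(b, p(p(b)))), a)), cons(cons(e, cons(a, a)), f(a, p(b))))   [R2 at 1]
4. m(b, m(cons(e, e), cons(a, e), cons(p(f(b, p(p(b)))), a)), cons(cons(e, cons(a, a)), f(a, p(b))))  →  m(b, cons(e, e), cons(cons(e, cons(a, a)), f(a, p(b))))   [R5 at 2]
5. m(b, cons(e, e), cons(cons(e, cons(a, a)), f(a, p(b))))  →  m(b, cons(e, e), cons(cons(e, cons(a, a)), a))   [R2 at 3.2]
6. m(b, cons(e, e), cons(cons(e, cons(a, a)), a))  →  b   [R5 at ε]

Reduce t₂ = m(b, cons(p(f(b, m(p(a), cons(a, b), cons(e, a)))), p(b)), cons(e, a)):
1. m(b, cons(p(f(b, m(p(a), cons(a, b), cons(e, a)))), p(b)), cons(e, a))  →  b   [R5 at ε]

yes — NF(t₁) = b, NF(t₂) = b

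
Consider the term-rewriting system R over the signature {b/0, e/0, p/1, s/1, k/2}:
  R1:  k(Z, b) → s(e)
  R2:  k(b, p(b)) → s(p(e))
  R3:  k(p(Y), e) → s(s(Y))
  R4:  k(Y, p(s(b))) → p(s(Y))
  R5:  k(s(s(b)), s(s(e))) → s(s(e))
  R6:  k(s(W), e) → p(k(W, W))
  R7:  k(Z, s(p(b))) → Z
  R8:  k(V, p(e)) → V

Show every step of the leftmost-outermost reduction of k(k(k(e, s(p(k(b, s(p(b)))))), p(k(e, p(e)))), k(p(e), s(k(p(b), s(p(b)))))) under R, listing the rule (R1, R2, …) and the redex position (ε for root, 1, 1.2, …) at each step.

1. k(k(k(e, s(p(k(b, s(p(b)))))), p(k(e, p(e)))), k(p(e), s(k(p(b), s(p(b))))))  →  k(k(k(e, s(p(b))), p(k(e, p(e)))), k(p(e), s(k(p(b), s(p(b))))))   [R7 at 1.1.2.1.1]
2. k(k(k(e, s(p(b))), p(k(e, p(e)))), k(p(e), s(k(p(b), s(p(b))))))  →  k(k(e, p(k(e, p(e)))), k(p(e), s(k(p(b), s(p(b))))))   [R7 at 1.1]
3. k(k(e, p(k(e, p(e)))), k(p(e), s(k(p(b), s(p(b))))))  →  k(k(e, p(e)), k(p(e), s(k(p(b), s(p(b))))))   [R8 at 1.2.1]
4. k(k(e, p(e)), k(p(e), s(k(p(b), s(p(b))))))  →  k(e, k(p(e), s(k(p(b), s(p(b))))))   [R8 at 1]
5. k(e, k(p(e), s(k(p(b), s(p(b))))))  →  k(e, k(p(e), s(p(b))))   [R7 at 2.2.1]
6. k(e, k(p(e), s(p(b))))  →  k(e, p(e))   [R7 at 2]
7. k(e, p(e))  →  e   [R8 at ε]

e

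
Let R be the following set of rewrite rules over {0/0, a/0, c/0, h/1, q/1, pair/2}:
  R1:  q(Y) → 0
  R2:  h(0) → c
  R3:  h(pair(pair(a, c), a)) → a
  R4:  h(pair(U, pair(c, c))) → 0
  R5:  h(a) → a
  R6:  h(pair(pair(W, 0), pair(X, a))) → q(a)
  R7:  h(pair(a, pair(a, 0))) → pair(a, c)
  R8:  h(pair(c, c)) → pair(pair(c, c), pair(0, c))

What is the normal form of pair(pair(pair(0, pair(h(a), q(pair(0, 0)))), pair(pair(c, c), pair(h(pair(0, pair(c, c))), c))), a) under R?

pair(pair(pair(0, pair(a, 0)), pair(pair(c, c), pair(0, c))), a)

1. pair(pair(pair(0, pair(h(a), q(pair(0, 0)))), pair(pair(c, c), pair(h(pair(0, pair(c, c))), c))), a)  →  pair(pair(pair(0, pair(a, q(pair(0, 0)))), pair(pair(c, c), pair(h(pair(0, pair(c, c))), c))), a)   [R5 at 1.1.2.1]
2. pair(pair(pair(0, pair(a, q(pair(0, 0)))), pair(pair(c, c), pair(h(pair(0, pair(c, c))), c))), a)  →  pair(pair(pair(0, pair(a, 0)), pair(pair(c, c), pair(h(pair(0, pair(c, c))), c))), a)   [R1 at 1.1.2.2]
3. pair(pair(pair(0, pair(a, 0)), pair(pair(c, c), pair(h(pair(0, pair(c, c))), c))), a)  →  pair(pair(pair(0, pair(a, 0)), pair(pair(c, c), pair(0, c))), a)   [R4 at 1.2.2.1]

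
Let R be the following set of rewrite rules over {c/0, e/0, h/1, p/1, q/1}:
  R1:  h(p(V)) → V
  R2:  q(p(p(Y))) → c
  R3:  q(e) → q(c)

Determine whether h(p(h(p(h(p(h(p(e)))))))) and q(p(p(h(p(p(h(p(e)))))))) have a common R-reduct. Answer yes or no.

no — NF(t₁) = e, NF(t₂) = c

Reduce t₁ = h(p(h(p(h(p(h(p(e)))))))):
1. h(p(h(p(h(p(h(p(e))))))))  →  h(p(h(p(h(p(e))))))   [R1 at ε]
2. h(p(h(p(h(p(e))))))  →  h(p(h(p(e))))   [R1 at ε]
3. h(p(h(p(e))))  →  h(p(e))   [R1 at ε]
4. h(p(e))  →  e   [R1 at ε]

Reduce t₂ = q(p(p(h(p(p(h(p(e)))))))):
1. q(p(p(h(p(p(h(p(e))))))))  →  c   [R2 at ε]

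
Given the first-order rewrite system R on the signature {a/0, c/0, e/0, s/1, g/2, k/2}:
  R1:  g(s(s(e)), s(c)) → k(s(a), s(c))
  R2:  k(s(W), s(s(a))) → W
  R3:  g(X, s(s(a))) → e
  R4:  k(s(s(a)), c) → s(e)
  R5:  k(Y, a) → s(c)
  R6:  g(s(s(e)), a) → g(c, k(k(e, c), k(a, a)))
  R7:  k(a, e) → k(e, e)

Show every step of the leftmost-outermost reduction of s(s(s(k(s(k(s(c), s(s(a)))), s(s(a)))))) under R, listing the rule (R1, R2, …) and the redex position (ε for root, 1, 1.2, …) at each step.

1. s(s(s(k(s(k(s(c), s(s(a)))), s(s(a))))))  →  s(s(s(k(s(c), s(s(a))))))   [R2 at 1.1.1]
2. s(s(s(k(s(c), s(s(a))))))  →  s(s(s(c)))   [R2 at 1.1.1]

s(s(s(c)))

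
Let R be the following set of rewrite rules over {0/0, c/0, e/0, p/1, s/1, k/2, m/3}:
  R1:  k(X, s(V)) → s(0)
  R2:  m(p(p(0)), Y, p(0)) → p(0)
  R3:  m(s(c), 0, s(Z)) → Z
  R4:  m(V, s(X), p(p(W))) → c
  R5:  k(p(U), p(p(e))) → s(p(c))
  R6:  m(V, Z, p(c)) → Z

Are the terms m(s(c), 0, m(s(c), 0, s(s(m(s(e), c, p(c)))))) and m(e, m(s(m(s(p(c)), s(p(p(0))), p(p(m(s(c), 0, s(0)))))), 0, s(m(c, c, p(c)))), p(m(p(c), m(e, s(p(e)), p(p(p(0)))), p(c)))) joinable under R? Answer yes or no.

yes — NF(t₁) = c, NF(t₂) = c

Reduce t₁ = m(s(c), 0, m(s(c), 0, s(s(m(s(e), c, p(c)))))):
1. m(s(c), 0, m(s(c), 0, s(s(m(s(e), c, p(c))))))  →  m(s(c), 0, s(m(s(e), c, p(c))))   [R3 at 3]
2. m(s(c), 0, s(m(s(e), c, p(c))))  →  m(s(e), c, p(c))   [R3 at ε]
3. m(s(e), c, p(c))  →  c   [R6 at ε]

Reduce t₂ = m(e, m(s(m(s(p(c)), s(p(p(0))), p(p(m(s(c), 0, s(0)))))), 0, s(m(c, c, p(c)))), p(m(p(c), m(e, s(p(e)), p(p(p(0)))), p(c)))):
1. m(e, m(s(m(s(p(c)), s(p(p(0))), p(p(m(s(c), 0, s(0)))))), 0, s(m(c, c, p(c)))), p(m(p(c), m(e, s(p(e)), p(p(p(0)))), p(c))))  →  m(e, m(s(c), 0, s(m(c, c, p(c)))), p(m(p(c), m(e, s(p(e)), p(p(p(0)))), p(c))))   [R4 at 2.1.1]
2. m(e, m(s(c), 0, s(m(c, c, p(c)))), p(m(p(c), m(e, s(p(e)), p(p(p(0)))), p(c))))  →  m(e, m(c, c, p(c)), p(m(p(c), m(e, s(p(e)), p(p(p(0)))), p(c))))   [R3 at 2]
3. m(e, m(c, c, p(c)), p(m(p(c), m(e, s(p(e)), p(p(p(0)))), p(c))))  →  m(e, c, p(m(p(c), m(e, s(p(e)), p(p(p(0)))), p(c))))   [R6 at 2]
4. m(e, c, p(m(p(c), m(e, s(p(e)), p(p(p(0)))), p(c))))  →  m(e, c, p(m(e, s(p(e)), p(p(p(0))))))   [R6 at 3.1]
5. m(e, c, p(m(e, s(p(e)), p(p(p(0))))))  →  m(e, c, p(c))   [R4 at 3.1]
6. m(e, c, p(c))  →  c   [R6 at ε]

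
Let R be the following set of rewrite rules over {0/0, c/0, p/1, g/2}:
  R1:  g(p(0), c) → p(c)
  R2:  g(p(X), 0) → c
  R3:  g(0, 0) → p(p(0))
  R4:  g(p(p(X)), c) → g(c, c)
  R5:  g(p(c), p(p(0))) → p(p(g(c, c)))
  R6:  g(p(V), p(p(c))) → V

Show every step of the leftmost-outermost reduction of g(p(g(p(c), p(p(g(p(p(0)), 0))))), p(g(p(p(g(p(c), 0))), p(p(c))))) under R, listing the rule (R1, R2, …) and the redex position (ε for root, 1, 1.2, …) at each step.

c

1. g(p(g(p(c), p(p(g(p(p(0)), 0))))), p(g(p(p(g(p(c), 0))), p(p(c)))))  →  g(p(g(p(c), p(p(c)))), p(g(p(p(g(p(c), 0))), p(p(c)))))   [R2 at 1.1.2.1.1]
2. g(p(g(p(c), p(p(c)))), p(g(p(p(g(p(c), 0))), p(p(c)))))  →  g(p(c), p(g(p(p(g(p(c), 0))), p(p(c)))))   [R6 at 1.1]
3. g(p(c), p(g(p(p(g(p(c), 0))), p(p(c)))))  →  g(p(c), p(p(g(p(c), 0))))   [R6 at 2.1]
4. g(p(c), p(p(g(p(c), 0))))  →  g(p(c), p(p(c)))   [R2 at 2.1.1]
5. g(p(c), p(p(c)))  →  c   [R6 at ε]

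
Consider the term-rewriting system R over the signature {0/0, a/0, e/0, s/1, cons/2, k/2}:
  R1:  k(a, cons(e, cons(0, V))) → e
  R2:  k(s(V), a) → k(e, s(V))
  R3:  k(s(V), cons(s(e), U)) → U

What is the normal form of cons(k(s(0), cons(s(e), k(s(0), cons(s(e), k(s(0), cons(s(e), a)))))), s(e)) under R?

1. cons(k(s(0), cons(s(e), k(s(0), cons(s(e), k(s(0), cons(s(e), a)))))), s(e))  →  cons(k(s(0), cons(s(e), k(s(0), cons(s(e), a)))), s(e))   [R3 at 1]
2. cons(k(s(0), cons(s(e), k(s(0), cons(s(e), a)))), s(e))  →  cons(k(s(0), cons(s(e), a)), s(e))   [R3 at 1]
3. cons(k(s(0), cons(s(e), a)), s(e))  →  cons(a, s(e))   [R3 at 1]

cons(a, s(e))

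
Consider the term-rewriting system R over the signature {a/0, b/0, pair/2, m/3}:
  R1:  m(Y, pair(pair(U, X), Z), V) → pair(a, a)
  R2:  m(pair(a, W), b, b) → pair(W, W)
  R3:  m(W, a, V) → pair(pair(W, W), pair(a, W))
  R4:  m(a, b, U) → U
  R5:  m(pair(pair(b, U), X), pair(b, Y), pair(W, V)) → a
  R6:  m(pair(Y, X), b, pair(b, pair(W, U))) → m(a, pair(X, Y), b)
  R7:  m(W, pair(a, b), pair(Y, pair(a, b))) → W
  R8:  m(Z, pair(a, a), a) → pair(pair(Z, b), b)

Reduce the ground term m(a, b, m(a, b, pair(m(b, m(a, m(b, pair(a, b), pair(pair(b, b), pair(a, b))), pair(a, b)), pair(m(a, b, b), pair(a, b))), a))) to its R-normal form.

pair(b, a)

1. m(a, b, m(a, b, pair(m(b, m(a, m(b, pair(a, b), pair(pair(b, b), pair(a, b))), pair(a, b)), pair(m(a, b, b), pair(a, b))), a)))  →  m(a, b, pair(m(b, m(a, m(b, pair(a, b), pair(pair(b, b), pair(a, b))), pair(a, b)), pair(m(a, b, b), pair(a, b))), a))   [R4 at ε]
2. m(a, b, pair(m(b, m(a, m(b, pair(a, b), pair(pair(b, b), pair(a, b))), pair(a, b)), pair(m(a, b, b), pair(a, b))), a))  →  pair(m(b, m(a, m(b, pair(a, b), pair(pair(b, b), pair(a, b))), pair(a, b)), pair(m(a, b, b), pair(a, b))), a)   [R4 at ε]
3. pair(m(b, m(a, m(b, pair(a, b), pair(pair(b, b), pair(a, b))), pair(a, b)), pair(m(a, b, b), pair(a, b))), a)  →  pair(m(b, m(a, b, pair(a, b)), pair(m(a, b, b), pair(a, b))), a)   [R7 at 1.2.2]
4. pair(m(b, m(a, b, pair(a, b)), pair(m(a, b, b), pair(a, b))), a)  →  pair(m(b, pair(a, b), pair(m(a, b, b), pair(a, b))), a)   [R4 at 1.2]
5. pair(m(b, pair(a, b), pair(m(a, b, b), pair(a, b))), a)  →  pair(b, a)   [R7 at 1]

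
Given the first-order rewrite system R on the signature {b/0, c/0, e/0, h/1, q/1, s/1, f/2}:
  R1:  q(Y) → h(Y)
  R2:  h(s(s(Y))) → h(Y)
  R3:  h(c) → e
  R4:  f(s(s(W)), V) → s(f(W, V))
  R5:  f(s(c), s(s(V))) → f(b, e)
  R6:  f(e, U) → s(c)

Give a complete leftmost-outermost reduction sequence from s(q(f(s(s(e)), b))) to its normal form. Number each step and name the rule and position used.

1. s(q(f(s(s(e)), b)))  →  s(h(f(s(s(e)), b)))   [R1 at 1]
2. s(h(f(s(s(e)), b)))  →  s(h(s(f(e, b))))   [R4 at 1.1]
3. s(h(s(f(e, b))))  →  s(h(s(s(c))))   [R6 at 1.1.1]
4. s(h(s(s(c))))  →  s(h(c))   [R2 at 1]
5. s(h(c))  →  s(e)   [R3 at 1]

s(e)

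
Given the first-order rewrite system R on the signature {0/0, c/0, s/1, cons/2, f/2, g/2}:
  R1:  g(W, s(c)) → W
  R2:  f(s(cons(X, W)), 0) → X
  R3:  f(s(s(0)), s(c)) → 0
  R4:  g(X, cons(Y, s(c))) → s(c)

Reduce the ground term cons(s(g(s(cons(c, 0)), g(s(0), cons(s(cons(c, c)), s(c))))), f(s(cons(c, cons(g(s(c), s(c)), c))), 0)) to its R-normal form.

1. cons(s(g(s(cons(c, 0)), g(s(0), cons(s(cons(c, c)), s(c))))), f(s(cons(c, cons(g(s(c), s(c)), c))), 0))  →  cons(s(g(s(cons(c, 0)), s(c))), f(s(cons(c, cons(g(s(c), s(c)), c))), 0))   [R4 at 1.1.2]
2. cons(s(g(s(cons(c, 0)), s(c))), f(s(cons(c, cons(g(s(c), s(c)), c))), 0))  →  cons(s(s(cons(c, 0))), f(s(cons(c, cons(g(s(c), s(c)), c))), 0))   [R1 at 1.1]
3. cons(s(s(cons(c, 0))), f(s(cons(c, cons(g(s(c), s(c)), c))), 0))  →  cons(s(s(cons(c, 0))), c)   [R2 at 2]

cons(s(s(cons(c, 0))), c)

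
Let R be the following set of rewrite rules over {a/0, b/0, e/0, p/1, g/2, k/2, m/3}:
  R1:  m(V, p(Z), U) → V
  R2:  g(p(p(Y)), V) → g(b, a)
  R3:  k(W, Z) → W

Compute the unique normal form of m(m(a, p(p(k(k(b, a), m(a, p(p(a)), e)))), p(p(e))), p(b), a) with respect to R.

1. m(m(a, p(p(k(k(b, a), m(a, p(p(a)), e)))), p(p(e))), p(b), a)  →  m(a, p(p(k(k(b, a), m(a, p(p(a)), e)))), p(p(e)))   [R1 at ε]
2. m(a, p(p(k(k(b, a), m(a, p(p(a)), e)))), p(p(e)))  →  a   [R1 at ε]

a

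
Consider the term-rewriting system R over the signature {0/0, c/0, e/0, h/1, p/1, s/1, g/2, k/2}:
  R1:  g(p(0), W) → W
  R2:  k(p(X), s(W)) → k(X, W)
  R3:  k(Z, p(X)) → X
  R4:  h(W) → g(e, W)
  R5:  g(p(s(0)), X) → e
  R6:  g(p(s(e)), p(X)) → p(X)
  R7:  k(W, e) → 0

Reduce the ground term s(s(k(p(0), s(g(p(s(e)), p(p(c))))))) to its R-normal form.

s(s(p(c)))

1. s(s(k(p(0), s(g(p(s(e)), p(p(c)))))))  →  s(s(k(0, g(p(s(e)), p(p(c))))))   [R2 at 1.1]
2. s(s(k(0, g(p(s(e)), p(p(c))))))  →  s(s(k(0, p(p(c)))))   [R6 at 1.1.2]
3. s(s(k(0, p(p(c)))))  →  s(s(p(c)))   [R3 at 1.1]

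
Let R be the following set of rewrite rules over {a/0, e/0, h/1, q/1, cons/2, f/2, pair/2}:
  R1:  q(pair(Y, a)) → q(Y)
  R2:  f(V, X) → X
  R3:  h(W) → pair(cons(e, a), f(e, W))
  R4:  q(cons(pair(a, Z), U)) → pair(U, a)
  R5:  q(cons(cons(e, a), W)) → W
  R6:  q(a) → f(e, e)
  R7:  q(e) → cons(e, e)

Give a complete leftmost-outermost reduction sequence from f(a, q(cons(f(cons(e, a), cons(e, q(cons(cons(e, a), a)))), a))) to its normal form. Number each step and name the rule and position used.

1. f(a, q(cons(f(cons(e, a), cons(e, q(cons(cons(e, a), a)))), a)))  →  q(cons(f(cons(e, a), cons(e, q(cons(cons(e, a), a)))), a))   [R2 at ε]
2. q(cons(f(cons(e, a), cons(e, q(cons(cons(e, a), a)))), a))  →  q(cons(cons(e, q(cons(cons(e, a), a))), a))   [R2 at 1.1]
3. q(cons(cons(e, q(cons(cons(e, a), a))), a))  →  q(cons(cons(e, a), a))   [R5 at 1.1.2]
4. q(cons(cons(e, a), a))  →  a   [R5 at ε]

a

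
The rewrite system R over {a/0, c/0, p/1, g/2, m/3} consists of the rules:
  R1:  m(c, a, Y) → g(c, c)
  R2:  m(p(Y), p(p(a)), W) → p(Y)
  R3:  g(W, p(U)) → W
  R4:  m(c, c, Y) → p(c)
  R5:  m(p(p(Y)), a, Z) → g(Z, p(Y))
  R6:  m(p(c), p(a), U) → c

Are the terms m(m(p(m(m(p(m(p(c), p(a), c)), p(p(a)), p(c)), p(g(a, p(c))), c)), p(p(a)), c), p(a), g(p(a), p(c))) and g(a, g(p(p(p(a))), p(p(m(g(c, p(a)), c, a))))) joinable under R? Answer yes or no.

no — NF(t₁) = c, NF(t₂) = a

Reduce t₁ = m(m(p(m(m(p(m(p(c), p(a), c)), p(p(a)), p(c)), p(g(a, p(c))), c)), p(p(a)), c), p(a), g(p(a), p(c))):
1. m(m(p(m(m(p(m(p(c), p(a), c)), p(p(a)), p(c)), p(g(a, p(c))), c)), p(p(a)), c), p(a), g(p(a), p(c)))  →  m(p(m(m(p(m(p(c), p(a), c)), p(p(a)), p(c)), p(g(a, p(c))), c)), p(a), g(p(a), p(c)))   [R2 at 1]
2. m(p(m(m(p(m(p(c), p(a), c)), p(p(a)), p(c)), p(g(a, p(c))), c)), p(a), g(p(a), p(c)))  →  m(p(m(p(m(p(c), p(a), c)), p(g(a, p(c))), c)), p(a), g(p(a), p(c)))   [R2 at 1.1.1]
3. m(p(m(p(m(p(c), p(a), c)), p(g(a, p(c))), c)), p(a), g(p(a), p(c)))  →  m(p(m(p(c), p(g(a, p(c))), c)), p(a), g(p(a), p(c)))   [R6 at 1.1.1.1]
4. m(p(m(p(c), p(g(a, p(c))), c)), p(a), g(p(a), p(c)))  →  m(p(m(p(c), p(a), c)), p(a), g(p(a), p(c)))   [R3 at 1.1.2.1]
5. m(p(m(p(c), p(a), c)), p(a), g(p(a), p(c)))  →  m(p(c), p(a), g(p(a), p(c)))   [R6 at 1.1]
6. m(p(c), p(a), g(p(a), p(c)))  →  c   [R6 at ε]

Reduce t₂ = g(a, g(p(p(p(a))), p(p(m(g(c, p(a)), c, a))))):
1. g(a, g(p(p(p(a))), p(p(m(g(c, p(a)), c, a)))))  →  g(a, p(p(p(a))))   [R3 at 2]
2. g(a, p(p(p(a))))  →  a   [R3 at ε]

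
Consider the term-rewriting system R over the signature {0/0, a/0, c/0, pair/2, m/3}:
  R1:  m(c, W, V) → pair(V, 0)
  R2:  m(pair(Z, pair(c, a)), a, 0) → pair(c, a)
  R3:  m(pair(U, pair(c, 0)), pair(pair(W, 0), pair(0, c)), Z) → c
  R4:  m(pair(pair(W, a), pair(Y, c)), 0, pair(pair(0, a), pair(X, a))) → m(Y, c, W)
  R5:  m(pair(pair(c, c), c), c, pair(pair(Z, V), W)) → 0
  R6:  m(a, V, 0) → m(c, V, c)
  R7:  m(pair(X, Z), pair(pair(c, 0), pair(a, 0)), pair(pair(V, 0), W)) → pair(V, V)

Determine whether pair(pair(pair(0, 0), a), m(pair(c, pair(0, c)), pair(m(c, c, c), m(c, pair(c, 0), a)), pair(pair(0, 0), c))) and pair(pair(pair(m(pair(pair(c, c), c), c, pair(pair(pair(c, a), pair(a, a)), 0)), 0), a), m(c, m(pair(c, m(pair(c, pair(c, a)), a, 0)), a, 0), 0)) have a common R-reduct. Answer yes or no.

Reduce t₁ = pair(pair(pair(0, 0), a), m(pair(c, pair(0, c)), pair(m(c, c, c), m(c, pair(c, 0), a)), pair(pair(0, 0), c))):
1. pair(pair(pair(0, 0), a), m(pair(c, pair(0, c)), pair(m(c, c, c), m(c, pair(c, 0), a)), pair(pair(0, 0), c)))  →  pair(pair(pair(0, 0), a), m(pair(c, pair(0, c)), pair(pair(c, 0), m(c, pair(c, 0), a)), pair(pair(0, 0), c)))   [R1 at 2.2.1]
2. pair(pair(pair(0, 0), a), m(pair(c, pair(0, c)), pair(pair(c, 0), m(c, pair(c, 0), a)), pair(pair(0, 0), c)))  →  pair(pair(pair(0, 0), a), m(pair(c, pair(0, c)), pair(pair(c, 0), pair(a, 0)), pair(pair(0, 0), c)))   [R1 at 2.2.2]
3. pair(pair(pair(0, 0), a), m(pair(c, pair(0, c)), pair(pair(c, 0), pair(a, 0)), pair(pair(0, 0), c)))  →  pair(pair(pair(0, 0), a), pair(0, 0))   [R7 at 2]

Reduce t₂ = pair(pair(pair(m(pair(pair(c, c), c), c, pair(pair(pair(c, a), pair(a, a)), 0)), 0), a), m(c, m(pair(c, m(pair(c, pair(c, a)), a, 0)), a, 0), 0)):
1. pair(pair(pair(m(pair(pair(c, c), c), c, pair(pair(pair(c, a), pair(a, a)), 0)), 0), a), m(c, m(pair(c, m(pair(c, pair(c, a)), a, 0)), a, 0), 0))  →  pair(pair(pair(0, 0), a), m(c, m(pair(c, m(pair(c, pair(c, a)), a, 0)), a, 0), 0))   [R5 at 1.1.1]
2. pair(pair(pair(0, 0), a), m(c, m(pair(c, m(pair(c, pair(c, a)), a, 0)), a, 0), 0))  →  pair(pair(pair(0, 0), a), pair(0, 0))   [R1 at 2]

yes — NF(t₁) = pair(pair(pair(0, 0), a), pair(0, 0)), NF(t₂) = pair(pair(pair(0, 0), a), pair(0, 0))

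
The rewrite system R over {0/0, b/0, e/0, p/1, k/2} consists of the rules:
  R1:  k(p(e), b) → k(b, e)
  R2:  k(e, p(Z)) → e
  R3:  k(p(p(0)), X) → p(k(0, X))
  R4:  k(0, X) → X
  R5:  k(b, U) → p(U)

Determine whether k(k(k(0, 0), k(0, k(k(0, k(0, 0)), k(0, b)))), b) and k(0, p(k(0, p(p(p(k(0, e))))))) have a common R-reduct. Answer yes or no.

Reduce t₁ = k(k(k(0, 0), k(0, k(k(0, k(0, 0)), k(0, b)))), b):
1. k(k(k(0, 0), k(0, k(k(0, k(0, 0)), k(0, b)))), b)  →  k(k(0, k(0, k(k(0, k(0, 0)), k(0, b)))), b)   [R4 at 1.1]
2. k(k(0, k(0, k(k(0, k(0, 0)), k(0, b)))), b)  →  k(k(0, k(k(0, k(0, 0)), k(0, b))), b)   [R4 at 1]
3. k(k(0, k(k(0, k(0, 0)), k(0, b))), b)  →  k(k(k(0, k(0, 0)), k(0, b)), b)   [R4 at 1]
4. k(k(k(0, k(0, 0)), k(0, b)), b)  →  k(k(k(0, 0), k(0, b)), b)   [R4 at 1.1]
5. k(k(k(0, 0), k(0, b)), b)  →  k(k(0, k(0, b)), b)   [R4 at 1.1]
6. k(k(0, k(0, b)), b)  →  k(k(0, b), b)   [R4 at 1]
7. k(k(0, b), b)  →  k(b, b)   [R4 at 1]
8. k(b, b)  →  p(b)   [R5 at ε]

Reduce t₂ = k(0, p(k(0, p(p(p(k(0, e))))))):
1. k(0, p(k(0, p(p(p(k(0, e)))))))  →  p(k(0, p(p(p(k(0, e))))))   [R4 at ε]
2. p(k(0, p(p(p(k(0, e))))))  →  p(p(p(p(k(0, e)))))   [R4 at 1]
3. p(p(p(p(k(0, e)))))  →  p(p(p(p(e))))   [R4 at 1.1.1.1]

no — NF(t₁) = p(b), NF(t₂) = p(p(p(p(e))))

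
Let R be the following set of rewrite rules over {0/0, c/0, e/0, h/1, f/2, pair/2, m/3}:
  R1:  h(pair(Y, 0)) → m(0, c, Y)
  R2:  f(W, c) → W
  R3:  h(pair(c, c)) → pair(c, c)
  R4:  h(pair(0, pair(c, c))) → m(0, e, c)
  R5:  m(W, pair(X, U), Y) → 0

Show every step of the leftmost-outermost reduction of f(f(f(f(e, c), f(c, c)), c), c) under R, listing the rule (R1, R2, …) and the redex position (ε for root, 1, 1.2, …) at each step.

e

1. f(f(f(f(e, c), f(c, c)), c), c)  →  f(f(f(e, c), f(c, c)), c)   [R2 at ε]
2. f(f(f(e, c), f(c, c)), c)  →  f(f(e, c), f(c, c))   [R2 at ε]
3. f(f(e, c), f(c, c))  →  f(e, f(c, c))   [R2 at 1]
4. f(e, f(c, c))  →  f(e, c)   [R2 at 2]
5. f(e, c)  →  e   [R2 at ε]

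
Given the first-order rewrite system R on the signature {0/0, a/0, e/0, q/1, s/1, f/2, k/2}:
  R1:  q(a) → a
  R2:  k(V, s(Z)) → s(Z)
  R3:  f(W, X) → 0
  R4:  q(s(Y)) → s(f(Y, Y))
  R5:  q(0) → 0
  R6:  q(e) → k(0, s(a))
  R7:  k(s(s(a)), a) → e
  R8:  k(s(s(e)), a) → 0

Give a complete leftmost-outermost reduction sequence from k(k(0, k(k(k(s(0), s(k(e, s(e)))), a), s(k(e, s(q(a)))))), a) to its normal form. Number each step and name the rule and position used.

e

1. k(k(0, k(k(k(s(0), s(k(e, s(e)))), a), s(k(e, s(q(a)))))), a)  →  k(k(0, s(k(e, s(q(a))))), a)   [R2 at 1.2]
2. k(k(0, s(k(e, s(q(a))))), a)  →  k(s(k(e, s(q(a)))), a)   [R2 at 1]
3. k(s(k(e, s(q(a)))), a)  →  k(s(s(q(a))), a)   [R2 at 1.1]
4. k(s(s(q(a))), a)  →  k(s(s(a)), a)   [R1 at 1.1.1]
5. k(s(s(a)), a)  →  e   [R7 at ε]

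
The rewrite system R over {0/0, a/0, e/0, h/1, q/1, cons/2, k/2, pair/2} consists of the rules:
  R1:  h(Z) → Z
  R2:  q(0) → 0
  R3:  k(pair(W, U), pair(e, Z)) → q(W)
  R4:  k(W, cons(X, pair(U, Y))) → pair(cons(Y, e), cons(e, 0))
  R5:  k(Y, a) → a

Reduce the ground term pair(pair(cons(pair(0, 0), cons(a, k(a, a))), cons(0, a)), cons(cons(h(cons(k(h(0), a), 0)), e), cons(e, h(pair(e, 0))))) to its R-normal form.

1. pair(pair(cons(pair(0, 0), cons(a, k(a, a))), cons(0, a)), cons(cons(h(cons(k(h(0), a), 0)), e), cons(e, h(pair(e, 0)))))  →  pair(pair(cons(pair(0, 0), cons(a, a)), cons(0, a)), cons(cons(h(cons(k(h(0), a), 0)), e), cons(e, h(pair(e, 0)))))   [R5 at 1.1.2.2]
2. pair(pair(cons(pair(0, 0), cons(a, a)), cons(0, a)), cons(cons(h(cons(k(h(0), a), 0)), e), cons(e, h(pair(e, 0)))))  →  pair(pair(cons(pair(0, 0), cons(a, a)), cons(0, a)), cons(cons(cons(k(h(0), a), 0), e), cons(e, h(pair(e, 0)))))   [R1 at 2.1.1]
3. pair(pair(cons(pair(0, 0), cons(a, a)), cons(0, a)), cons(cons(cons(k(h(0), a), 0), e), cons(e, h(pair(e, 0)))))  →  pair(pair(cons(pair(0, 0), cons(a, a)), cons(0, a)), cons(cons(cons(a, 0), e), cons(e, h(pair(e, 0)))))   [R5 at 2.1.1.1]
4. pair(pair(cons(pair(0, 0), cons(a, a)), cons(0, a)), cons(cons(cons(a, 0), e), cons(e, h(pair(e, 0)))))  →  pair(pair(cons(pair(0, 0), cons(a, a)), cons(0, a)), cons(cons(cons(a, 0), e), cons(e, pair(e, 0))))   [R1 at 2.2.2]

pair(pair(cons(pair(0, 0), cons(a, a)), cons(0, a)), cons(cons(cons(a, 0), e), cons(e, pair(e, 0))))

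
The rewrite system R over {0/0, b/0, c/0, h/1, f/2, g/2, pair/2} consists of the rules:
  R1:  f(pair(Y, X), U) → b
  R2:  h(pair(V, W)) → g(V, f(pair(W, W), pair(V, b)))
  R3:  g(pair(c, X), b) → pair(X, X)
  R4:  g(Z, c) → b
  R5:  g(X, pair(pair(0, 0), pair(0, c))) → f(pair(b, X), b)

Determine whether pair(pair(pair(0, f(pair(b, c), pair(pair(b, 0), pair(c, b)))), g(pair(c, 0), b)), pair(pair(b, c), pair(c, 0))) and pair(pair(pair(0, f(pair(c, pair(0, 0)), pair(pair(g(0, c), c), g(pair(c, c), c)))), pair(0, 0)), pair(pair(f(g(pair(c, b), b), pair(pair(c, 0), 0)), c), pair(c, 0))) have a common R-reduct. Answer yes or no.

Reduce t₁ = pair(pair(pair(0, f(pair(b, c), pair(pair(b, 0), pair(c, b)))), g(pair(c, 0), b)), pair(pair(b, c), pair(c, 0))):
1. pair(pair(pair(0, f(pair(b, c), pair(pair(b, 0), pair(c, b)))), g(pair(c, 0), b)), pair(pair(b, c), pair(c, 0)))  →  pair(pair(pair(0, b), g(pair(c, 0), b)), pair(pair(b, c), pair(c, 0)))   [R1 at 1.1.2]
2. pair(pair(pair(0, b), g(pair(c, 0), b)), pair(pair(b, c), pair(c, 0)))  →  pair(pair(pair(0, b), pair(0, 0)), pair(pair(b, c), pair(c, 0)))   [R3 at 1.2]

Reduce t₂ = pair(pair(pair(0, f(pair(c, pair(0, 0)), pair(pair(g(0, c), c), g(pair(c, c), c)))), pair(0, 0)), pair(pair(f(g(pair(c, b), b), pair(pair(c, 0), 0)), c), pair(c, 0))):
1. pair(pair(pair(0, f(pair(c, pair(0, 0)), pair(pair(g(0, c), c), g(pair(c, c), c)))), pair(0, 0)), pair(pair(f(g(pair(c, b), b), pair(pair(c, 0), 0)), c), pair(c, 0)))  →  pair(pair(pair(0, b), pair(0, 0)), pair(pair(f(g(pair(c, b), b), pair(pair(c, 0), 0)), c), pair(c, 0)))   [R1 at 1.1.2]
2. pair(pair(pair(0, b), pair(0, 0)), pair(pair(f(g(pair(c, b), b), pair(pair(c, 0), 0)), c), pair(c, 0)))  →  pair(pair(pair(0, b), pair(0, 0)), pair(pair(f(pair(b, b), pair(pair(c, 0), 0)), c), pair(c, 0)))   [R3 at 2.1.1.1]
3. pair(pair(pair(0, b), pair(0, 0)), pair(pair(f(pair(b, b), pair(pair(c, 0), 0)), c), pair(c, 0)))  →  pair(pair(pair(0, b), pair(0, 0)), pair(pair(b, c), pair(c, 0)))   [R1 at 2.1.1]

yes — NF(t₁) = pair(pair(pair(0, b), pair(0, 0)), pair(pair(b, c), pair(c, 0))), NF(t₂) = pair(pair(pair(0, b), pair(0, 0)), pair(pair(b, c), pair(c, 0)))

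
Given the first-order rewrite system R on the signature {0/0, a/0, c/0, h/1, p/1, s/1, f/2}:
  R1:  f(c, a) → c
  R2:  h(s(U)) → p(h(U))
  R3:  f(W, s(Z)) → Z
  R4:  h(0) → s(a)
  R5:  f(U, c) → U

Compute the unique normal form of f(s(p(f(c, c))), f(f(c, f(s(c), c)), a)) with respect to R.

1. f(s(p(f(c, c))), f(f(c, f(s(c), c)), a))  →  f(s(p(c)), f(f(c, f(s(c), c)), a))   [R5 at 1.1.1]
2. f(s(p(c)), f(f(c, f(s(c), c)), a))  →  f(s(p(c)), f(f(c, s(c)), a))   [R5 at 2.1.2]
3. f(s(p(c)), f(f(c, s(c)), a))  →  f(s(p(c)), f(c, a))   [R3 at 2.1]
4. f(s(p(c)), f(c, a))  →  f(s(p(c)), c)   [R1 at 2]
5. f(s(p(c)), c)  →  s(p(c))   [R5 at ε]

s(p(c))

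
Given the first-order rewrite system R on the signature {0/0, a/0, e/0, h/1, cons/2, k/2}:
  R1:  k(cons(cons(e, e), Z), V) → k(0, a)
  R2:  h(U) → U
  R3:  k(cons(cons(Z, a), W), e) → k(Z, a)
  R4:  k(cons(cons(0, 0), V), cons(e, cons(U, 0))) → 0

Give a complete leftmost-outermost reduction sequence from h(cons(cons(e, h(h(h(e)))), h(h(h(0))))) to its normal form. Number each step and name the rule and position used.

1. h(cons(cons(e, h(h(h(e)))), h(h(h(0)))))  →  cons(cons(e, h(h(h(e)))), h(h(h(0))))   [R2 at ε]
2. cons(cons(e, h(h(h(e)))), h(h(h(0))))  →  cons(cons(e, h(h(e))), h(h(h(0))))   [R2 at 1.2]
3. cons(cons(e, h(h(e))), h(h(h(0))))  →  cons(cons(e, h(e)), h(h(h(0))))   [R2 at 1.2]
4. cons(cons(e, h(e)), h(h(h(0))))  →  cons(cons(e, e), h(h(h(0))))   [R2 at 1.2]
5. cons(cons(e, e), h(h(h(0))))  →  cons(cons(e, e), h(h(0)))   [R2 at 2]
6. cons(cons(e, e), h(h(0)))  →  cons(cons(e, e), h(0))   [R2 at 2]
7. cons(cons(e, e), h(0))  →  cons(cons(e, e), 0)   [R2 at 2]

cons(cons(e, e), 0)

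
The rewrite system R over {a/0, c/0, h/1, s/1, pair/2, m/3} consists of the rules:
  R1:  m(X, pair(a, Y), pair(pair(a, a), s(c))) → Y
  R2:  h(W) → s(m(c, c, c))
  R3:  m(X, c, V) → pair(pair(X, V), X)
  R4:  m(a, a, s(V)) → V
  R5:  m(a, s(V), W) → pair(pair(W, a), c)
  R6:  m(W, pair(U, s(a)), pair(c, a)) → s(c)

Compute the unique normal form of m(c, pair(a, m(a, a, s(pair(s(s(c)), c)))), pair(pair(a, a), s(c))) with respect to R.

1. m(c, pair(a, m(a, a, s(pair(s(s(c)), c)))), pair(pair(a, a), s(c)))  →  m(a, a, s(pair(s(s(c)), c)))   [R1 at ε]
2. m(a, a, s(pair(s(s(c)), c)))  →  pair(s(s(c)), c)   [R4 at ε]

pair(s(s(c)), c)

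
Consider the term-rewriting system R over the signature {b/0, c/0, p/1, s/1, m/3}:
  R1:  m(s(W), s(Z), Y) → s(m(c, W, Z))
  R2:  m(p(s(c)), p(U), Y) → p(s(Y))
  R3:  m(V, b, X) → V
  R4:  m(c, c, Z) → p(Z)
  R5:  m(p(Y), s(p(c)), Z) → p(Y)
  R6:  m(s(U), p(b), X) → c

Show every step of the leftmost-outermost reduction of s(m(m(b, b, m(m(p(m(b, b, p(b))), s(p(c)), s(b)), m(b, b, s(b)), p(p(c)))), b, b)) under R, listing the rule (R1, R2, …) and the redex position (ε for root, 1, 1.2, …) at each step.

1. s(m(m(b, b, m(m(p(m(b, b, p(b))), s(p(c)), s(b)), m(b, b, s(b)), p(p(c)))), b, b))  →  s(m(b, b, m(m(p(m(b, b, p(b))), s(p(c)), s(b)), m(b, b, s(b)), p(p(c)))))   [R3 at 1]
2. s(m(b, b, m(m(p(m(b, b, p(b))), s(p(c)), s(b)), m(b, b, s(b)), p(p(c)))))  →  s(b)   [R3 at 1]

s(b)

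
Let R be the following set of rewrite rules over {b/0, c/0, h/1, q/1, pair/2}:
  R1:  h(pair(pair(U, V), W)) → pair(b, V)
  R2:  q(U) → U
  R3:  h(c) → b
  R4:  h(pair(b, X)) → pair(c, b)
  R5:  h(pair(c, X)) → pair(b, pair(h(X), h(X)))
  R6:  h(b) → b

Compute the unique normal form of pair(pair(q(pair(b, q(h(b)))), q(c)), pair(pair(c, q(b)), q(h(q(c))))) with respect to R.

pair(pair(pair(b, b), c), pair(pair(c, b), b))

1. pair(pair(q(pair(b, q(h(b)))), q(c)), pair(pair(c, q(b)), q(h(q(c)))))  →  pair(pair(pair(b, q(h(b))), q(c)), pair(pair(c, q(b)), q(h(q(c)))))   [R2 at 1.1]
2. pair(pair(pair(b, q(h(b))), q(c)), pair(pair(c, q(b)), q(h(q(c)))))  →  pair(pair(pair(b, h(b)), q(c)), pair(pair(c, q(b)), q(h(q(c)))))   [R2 at 1.1.2]
3. pair(pair(pair(b, h(b)), q(c)), pair(pair(c, q(b)), q(h(q(c)))))  →  pair(pair(pair(b, b), q(c)), pair(pair(c, q(b)), q(h(q(c)))))   [R6 at 1.1.2]
4. pair(pair(pair(b, b), q(c)), pair(pair(c, q(b)), q(h(q(c)))))  →  pair(pair(pair(b, b), c), pair(pair(c, q(b)), q(h(q(c)))))   [R2 at 1.2]
5. pair(pair(pair(b, b), c), pair(pair(c, q(b)), q(h(q(c)))))  →  pair(pair(pair(b, b), c), pair(pair(c, b), q(h(q(c)))))   [R2 at 2.1.2]
6. pair(pair(pair(b, b), c), pair(pair(c, b), q(h(q(c)))))  →  pair(pair(pair(b, b), c), pair(pair(c, b), h(q(c))))   [R2 at 2.2]
7. pair(pair(pair(b, b), c), pair(pair(c, b), h(q(c))))  →  pair(pair(pair(b, b), c), pair(pair(c, b), h(c)))   [R2 at 2.2.1]
8. pair(pair(pair(b, b), c), pair(pair(c, b), h(c)))  →  pair(pair(pair(b, b), c), pair(pair(c, b), b))   [R3 at 2.2]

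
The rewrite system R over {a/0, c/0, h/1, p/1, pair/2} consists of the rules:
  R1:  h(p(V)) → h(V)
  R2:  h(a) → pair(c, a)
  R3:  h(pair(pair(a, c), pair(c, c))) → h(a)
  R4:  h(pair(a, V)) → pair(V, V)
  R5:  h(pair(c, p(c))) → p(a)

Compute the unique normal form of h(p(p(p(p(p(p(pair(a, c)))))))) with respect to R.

1. h(p(p(p(p(p(p(pair(a, c))))))))  →  h(p(p(p(p(p(pair(a, c)))))))   [R1 at ε]
2. h(p(p(p(p(p(pair(a, c)))))))  →  h(p(p(p(p(pair(a, c))))))   [R1 at ε]
3. h(p(p(p(p(pair(a, c))))))  →  h(p(p(p(pair(a, c)))))   [R1 at ε]
4. h(p(p(p(pair(a, c)))))  →  h(p(p(pair(a, c))))   [R1 at ε]
5. h(p(p(pair(a, c))))  →  h(p(pair(a, c)))   [R1 at ε]
6. h(p(pair(a, c)))  →  h(pair(a, c))   [R1 at ε]
7. h(pair(a, c))  →  pair(c, c)   [R4 at ε]

pair(c, c)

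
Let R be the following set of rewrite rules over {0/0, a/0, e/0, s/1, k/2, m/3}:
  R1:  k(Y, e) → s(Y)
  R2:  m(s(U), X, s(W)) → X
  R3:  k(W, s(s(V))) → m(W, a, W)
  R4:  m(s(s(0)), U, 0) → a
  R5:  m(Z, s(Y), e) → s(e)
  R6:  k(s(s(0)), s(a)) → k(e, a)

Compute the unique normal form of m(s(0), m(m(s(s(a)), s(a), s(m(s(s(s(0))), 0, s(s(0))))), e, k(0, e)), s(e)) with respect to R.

e

1. m(s(0), m(m(s(s(a)), s(a), s(m(s(s(s(0))), 0, s(s(0))))), e, k(0, e)), s(e))  →  m(m(s(s(a)), s(a), s(m(s(s(s(0))), 0, s(s(0))))), e, k(0, e))   [R2 at ε]
2. m(m(s(s(a)), s(a), s(m(s(s(s(0))), 0, s(s(0))))), e, k(0, e))  →  m(s(a), e, k(0, e))   [R2 at 1]
3. m(s(a), e, k(0, e))  →  m(s(a), e, s(0))   [R1 at 3]
4. m(s(a), e, s(0))  →  e   [R2 at ε]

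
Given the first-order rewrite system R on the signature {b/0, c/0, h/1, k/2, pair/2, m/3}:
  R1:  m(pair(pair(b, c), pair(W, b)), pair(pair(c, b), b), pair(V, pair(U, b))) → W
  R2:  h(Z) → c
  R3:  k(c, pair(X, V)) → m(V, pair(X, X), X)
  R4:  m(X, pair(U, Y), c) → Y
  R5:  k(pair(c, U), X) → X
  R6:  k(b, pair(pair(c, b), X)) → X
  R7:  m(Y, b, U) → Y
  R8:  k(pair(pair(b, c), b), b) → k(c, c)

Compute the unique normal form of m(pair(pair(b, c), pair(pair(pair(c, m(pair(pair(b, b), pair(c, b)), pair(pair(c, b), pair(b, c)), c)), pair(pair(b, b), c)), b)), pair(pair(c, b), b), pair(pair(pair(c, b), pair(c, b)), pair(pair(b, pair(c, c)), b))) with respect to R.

pair(pair(c, pair(b, c)), pair(pair(b, b), c))

1. m(pair(pair(b, c), pair(pair(pair(c, m(pair(pair(b, b), pair(c, b)), pair(pair(c, b), pair(b, c)), c)), pair(pair(b, b), c)), b)), pair(pair(c, b), b), pair(pair(pair(c, b), pair(c, b)), pair(pair(b, pair(c, c)), b)))  →  pair(pair(c, m(pair(pair(b, b), pair(c, b)), pair(pair(c, b), pair(b, c)), c)), pair(pair(b, b), c))   [R1 at ε]
2. pair(pair(c, m(pair(pair(b, b), pair(c, b)), pair(pair(c, b), pair(b, c)), c)), pair(pair(b, b), c))  →  pair(pair(c, pair(b, c)), pair(pair(b, b), c))   [R4 at 1.2]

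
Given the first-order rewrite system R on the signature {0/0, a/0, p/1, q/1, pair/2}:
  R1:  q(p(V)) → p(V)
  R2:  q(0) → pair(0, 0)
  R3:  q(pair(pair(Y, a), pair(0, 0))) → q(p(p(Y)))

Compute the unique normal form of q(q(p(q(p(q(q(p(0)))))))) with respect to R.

1. q(q(p(q(p(q(q(p(0))))))))  →  q(p(q(p(q(q(p(0)))))))   [R1 at 1]
2. q(p(q(p(q(q(p(0)))))))  →  p(q(p(q(q(p(0))))))   [R1 at ε]
3. p(q(p(q(q(p(0))))))  →  p(p(q(q(p(0)))))   [R1 at 1]
4. p(p(q(q(p(0)))))  →  p(p(q(p(0))))   [R1 at 1.1.1]
5. p(p(q(p(0))))  →  p(p(p(0)))   [R1 at 1.1]

p(p(p(0)))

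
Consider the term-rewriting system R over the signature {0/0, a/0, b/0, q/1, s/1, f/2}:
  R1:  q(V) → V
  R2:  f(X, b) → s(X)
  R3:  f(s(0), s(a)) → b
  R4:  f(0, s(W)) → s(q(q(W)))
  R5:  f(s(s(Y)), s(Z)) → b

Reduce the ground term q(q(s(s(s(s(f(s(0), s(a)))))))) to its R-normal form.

1. q(q(s(s(s(s(f(s(0), s(a))))))))  →  q(s(s(s(s(f(s(0), s(a)))))))   [R1 at ε]
2. q(s(s(s(s(f(s(0), s(a)))))))  →  s(s(s(s(f(s(0), s(a))))))   [R1 at ε]
3. s(s(s(s(f(s(0), s(a))))))  →  s(s(s(s(b))))   [R3 at 1.1.1.1]

s(s(s(s(b))))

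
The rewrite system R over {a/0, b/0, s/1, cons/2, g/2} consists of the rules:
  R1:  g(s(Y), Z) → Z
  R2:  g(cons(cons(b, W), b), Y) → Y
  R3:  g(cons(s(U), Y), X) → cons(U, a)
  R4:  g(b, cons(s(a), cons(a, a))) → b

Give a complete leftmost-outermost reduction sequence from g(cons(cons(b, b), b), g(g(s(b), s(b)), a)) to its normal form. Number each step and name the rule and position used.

a

1. g(cons(cons(b, b), b), g(g(s(b), s(b)), a))  →  g(g(s(b), s(b)), a)   [R2 at ε]
2. g(g(s(b), s(b)), a)  →  g(s(b), a)   [R1 at 1]
3. g(s(b), a)  →  a   [R1 at ε]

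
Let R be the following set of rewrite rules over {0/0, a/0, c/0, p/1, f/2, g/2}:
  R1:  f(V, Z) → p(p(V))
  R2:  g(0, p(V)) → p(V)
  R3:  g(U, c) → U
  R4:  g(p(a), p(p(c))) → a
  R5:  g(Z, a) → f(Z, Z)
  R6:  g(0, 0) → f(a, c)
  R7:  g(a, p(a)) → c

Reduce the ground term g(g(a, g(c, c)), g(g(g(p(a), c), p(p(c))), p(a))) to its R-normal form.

1. g(g(a, g(c, c)), g(g(g(p(a), c), p(p(c))), p(a)))  →  g(g(a, c), g(g(g(p(a), c), p(p(c))), p(a)))   [R3 at 1.2]
2. g(g(a, c), g(g(g(p(a), c), p(p(c))), p(a)))  →  g(a, g(g(g(p(a), c), p(p(c))), p(a)))   [R3 at 1]
3. g(a, g(g(g(p(a), c), p(p(c))), p(a)))  →  g(a, g(g(p(a), p(p(c))), p(a)))   [R3 at 2.1.1]
4. g(a, g(g(p(a), p(p(c))), p(a)))  →  g(a, g(a, p(a)))   [R4 at 2.1]
5. g(a, g(a, p(a)))  →  g(a, c)   [R7 at 2]
6. g(a, c)  →  a   [R3 at ε]

a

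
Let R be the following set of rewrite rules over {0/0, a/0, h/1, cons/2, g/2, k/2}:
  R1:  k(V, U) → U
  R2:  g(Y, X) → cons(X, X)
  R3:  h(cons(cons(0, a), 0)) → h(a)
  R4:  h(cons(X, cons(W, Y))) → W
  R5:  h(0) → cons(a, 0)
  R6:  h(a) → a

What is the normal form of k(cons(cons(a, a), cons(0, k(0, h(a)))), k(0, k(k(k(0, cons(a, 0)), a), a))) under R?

1. k(cons(cons(a, a), cons(0, k(0, h(a)))), k(0, k(k(k(0, cons(a, 0)), a), a)))  →  k(0, k(k(k(0, cons(a, 0)), a), a))   [R1 at ε]
2. k(0, k(k(k(0, cons(a, 0)), a), a))  →  k(k(k(0, cons(a, 0)), a), a)   [R1 at ε]
3. k(k(k(0, cons(a, 0)), a), a)  →  a   [R1 at ε]

a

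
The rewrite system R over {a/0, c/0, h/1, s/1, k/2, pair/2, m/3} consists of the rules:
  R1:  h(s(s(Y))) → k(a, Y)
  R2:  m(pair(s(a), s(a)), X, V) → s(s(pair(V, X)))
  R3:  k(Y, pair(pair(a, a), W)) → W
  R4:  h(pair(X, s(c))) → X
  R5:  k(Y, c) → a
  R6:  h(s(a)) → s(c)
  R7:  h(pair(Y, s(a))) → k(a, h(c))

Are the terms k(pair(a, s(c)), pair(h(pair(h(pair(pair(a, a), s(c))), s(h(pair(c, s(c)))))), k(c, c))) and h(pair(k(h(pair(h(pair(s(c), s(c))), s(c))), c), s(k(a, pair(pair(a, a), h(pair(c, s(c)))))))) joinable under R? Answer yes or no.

yes — NF(t₁) = a, NF(t₂) = a

Reduce t₁ = k(pair(a, s(c)), pair(h(pair(h(pair(pair(a, a), s(c))), s(h(pair(c, s(c)))))), k(c, c))):
1. k(pair(a, s(c)), pair(h(pair(h(pair(pair(a, a), s(c))), s(h(pair(c, s(c)))))), k(c, c)))  →  k(pair(a, s(c)), pair(h(pair(pair(a, a), s(h(pair(c, s(c)))))), k(c, c)))   [R4 at 2.1.1.1]
2. k(pair(a, s(c)), pair(h(pair(pair(a, a), s(h(pair(c, s(c)))))), k(c, c)))  →  k(pair(a, s(c)), pair(h(pair(pair(a, a), s(c))), k(c, c)))   [R4 at 2.1.1.2.1]
3. k(pair(a, s(c)), pair(h(pair(pair(a, a), s(c))), k(c, c)))  →  k(pair(a, s(c)), pair(pair(a, a), k(c, c)))   [R4 at 2.1]
4. k(pair(a, s(c)), pair(pair(a, a), k(c, c)))  →  k(c, c)   [R3 at ε]
5. k(c, c)  →  a   [R5 at ε]

Reduce t₂ = h(pair(k(h(pair(h(pair(s(c), s(c))), s(c))), c), s(k(a, pair(pair(a, a), h(pair(c, s(c)))))))):
1. h(pair(k(h(pair(h(pair(s(c), s(c))), s(c))), c), s(k(a, pair(pair(a, a), h(pair(c, s(c))))))))  →  h(pair(a, s(k(a, pair(pair(a, a), h(pair(c, s(c))))))))   [R5 at 1.1]
2. h(pair(a, s(k(a, pair(pair(a, a), h(pair(c, s(c))))))))  →  h(pair(a, s(h(pair(c, s(c))))))   [R3 at 1.2.1]
3. h(pair(a, s(h(pair(c, s(c))))))  →  h(pair(a, s(c)))   [R4 at 1.2.1]
4. h(pair(a, s(c)))  →  a   [R4 at ε]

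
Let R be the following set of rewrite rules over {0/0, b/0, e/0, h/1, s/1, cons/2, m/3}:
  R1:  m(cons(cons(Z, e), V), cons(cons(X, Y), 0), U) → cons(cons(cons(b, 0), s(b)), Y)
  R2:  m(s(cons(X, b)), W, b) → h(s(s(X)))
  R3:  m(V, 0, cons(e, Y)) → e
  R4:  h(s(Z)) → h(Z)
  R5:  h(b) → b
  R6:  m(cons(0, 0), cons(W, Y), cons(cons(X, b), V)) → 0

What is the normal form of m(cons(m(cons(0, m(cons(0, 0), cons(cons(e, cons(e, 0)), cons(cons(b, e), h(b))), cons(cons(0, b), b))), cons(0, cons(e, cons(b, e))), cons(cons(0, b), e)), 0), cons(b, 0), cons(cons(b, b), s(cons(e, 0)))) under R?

1. m(cons(m(cons(0, m(cons(0, 0), cons(cons(e, cons(e, 0)), cons(cons(b, e), h(b))), cons(cons(0, b), b))), cons(0, cons(e, cons(b, e))), cons(cons(0, b), e)), 0), cons(b, 0), cons(cons(b, b), s(cons(e, 0))))  →  m(cons(m(cons(0, 0), cons(0, cons(e, cons(b, e))), cons(cons(0, b), e)), 0), cons(b, 0), cons(cons(b, b), s(cons(e, 0))))   [R6 at 1.1.1.2]
2. m(cons(m(cons(0, 0), cons(0, cons(e, cons(b, e))), cons(cons(0, b), e)), 0), cons(b, 0), cons(cons(b, b), s(cons(e, 0))))  →  m(cons(0, 0), cons(b, 0), cons(cons(b, b), s(cons(e, 0))))   [R6 at 1.1]
3. m(cons(0, 0), cons(b, 0), cons(cons(b, b), s(cons(e, 0))))  →  0   [R6 at ε]

0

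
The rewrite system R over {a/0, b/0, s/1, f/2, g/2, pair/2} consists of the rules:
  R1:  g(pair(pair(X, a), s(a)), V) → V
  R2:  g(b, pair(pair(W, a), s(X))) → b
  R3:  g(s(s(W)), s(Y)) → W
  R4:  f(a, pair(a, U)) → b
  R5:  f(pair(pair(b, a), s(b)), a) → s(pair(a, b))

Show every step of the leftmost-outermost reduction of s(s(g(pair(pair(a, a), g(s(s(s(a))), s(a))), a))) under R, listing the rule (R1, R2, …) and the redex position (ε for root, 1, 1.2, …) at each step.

1. s(s(g(pair(pair(a, a), g(s(s(s(a))), s(a))), a)))  →  s(s(g(pair(pair(a, a), s(a)), a)))   [R3 at 1.1.1.2]
2. s(s(g(pair(pair(a, a), s(a)), a)))  →  s(s(a))   [R1 at 1.1]

s(s(a))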